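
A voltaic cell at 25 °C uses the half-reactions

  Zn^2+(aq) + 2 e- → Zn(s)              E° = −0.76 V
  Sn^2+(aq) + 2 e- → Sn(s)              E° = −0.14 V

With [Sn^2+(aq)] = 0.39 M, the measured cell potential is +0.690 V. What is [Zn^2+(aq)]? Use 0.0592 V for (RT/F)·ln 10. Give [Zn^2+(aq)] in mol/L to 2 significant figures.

The Sn²⁺/Sn couple has the larger reduction potential, so it is the cathode: E°cell = −0.14 − (−0.76) = +0.62 V and n = 2.
Rearranging E = E° − (0.0592/n)·log Q gives log Q = 2(+0.62 − (+0.690))/0.0592 = −2.365.
Balancing electrons gives Sn^2+(aq) + Zn(s) → Sn(s) + Zn^2+(aq); thus Q = [Zn^2+(aq)] / [Sn^2+(aq)].
Substituting the known concentrations and solving, log [Zn^2+(aq)] = −2.774 and [Zn^2+(aq)] = 0.0017 M.

0.0017 M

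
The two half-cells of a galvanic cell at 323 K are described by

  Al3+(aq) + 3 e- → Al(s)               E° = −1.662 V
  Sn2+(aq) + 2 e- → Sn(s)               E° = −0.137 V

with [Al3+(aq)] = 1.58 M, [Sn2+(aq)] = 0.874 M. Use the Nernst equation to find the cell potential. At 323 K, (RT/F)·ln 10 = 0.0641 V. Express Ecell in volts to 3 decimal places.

Since E°(Sn²⁺/Sn) > E°(Al³⁺/Al), Sn²⁺/Sn serves as the cathode.
E°cell = −0.137 − (−1.662) = +1.525 V, with n = 6 electrons transferred.
The balanced reaction is 3 Sn2+(aq) + 2 Al(s) → 3 Sn(s) + 2 Al3+(aq), so Q = [Al3+(aq)]^2 / [Sn2+(aq)]^3 = 3.74 and log Q = 0.573.
By the Nernst equation, E = +1.525 − (0.0641/6)·(0.573) = +1.519 V.

+1.519 V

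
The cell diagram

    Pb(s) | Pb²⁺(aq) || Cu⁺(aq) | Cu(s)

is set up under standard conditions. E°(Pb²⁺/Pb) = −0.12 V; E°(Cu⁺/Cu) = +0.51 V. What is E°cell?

+0.63 V

By convention the left-hand electrode in cell notation is the anode (oxidation) and the right-hand electrode is the cathode (reduction).
E°cell = E°(right) − E°(left) = +0.51 − (−0.12) = +0.63 V.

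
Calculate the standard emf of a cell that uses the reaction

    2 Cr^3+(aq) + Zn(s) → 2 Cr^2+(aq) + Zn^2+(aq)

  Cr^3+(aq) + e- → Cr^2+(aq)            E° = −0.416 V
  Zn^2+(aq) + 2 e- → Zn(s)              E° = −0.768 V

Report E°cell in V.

+0.352 V

In the reaction as written, Cr^3+(aq) is reduced (cathode) and Zn^2+(aq) is produced by oxidation at the anode.
E°cell = E°(cathode) − E°(anode) = −0.416 − (−0.768) = +0.352 V.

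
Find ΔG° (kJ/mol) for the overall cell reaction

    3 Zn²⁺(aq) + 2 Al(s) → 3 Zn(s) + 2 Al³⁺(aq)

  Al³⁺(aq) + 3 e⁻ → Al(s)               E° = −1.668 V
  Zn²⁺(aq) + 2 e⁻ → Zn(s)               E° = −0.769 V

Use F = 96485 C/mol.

−520 kJ/mol

In the reaction as written Zn²⁺(aq) is reduced, so the Zn²⁺/Zn couple is the cathode and Al³⁺/Al is the anode.
E°cell = −0.769 − (−1.668) = +0.899 V; balancing electrons gives n = 6.
ΔG° = −nFE°cell = −(6)(96485)(+0.899) J/mol = −520 kJ/mol.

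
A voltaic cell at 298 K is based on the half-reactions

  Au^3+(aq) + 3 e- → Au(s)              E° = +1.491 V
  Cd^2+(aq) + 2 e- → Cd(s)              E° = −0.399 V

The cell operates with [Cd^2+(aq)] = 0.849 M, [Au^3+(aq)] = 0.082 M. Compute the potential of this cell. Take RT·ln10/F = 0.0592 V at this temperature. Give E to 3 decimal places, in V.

Since E°(Au³⁺/Au) > E°(Cd²⁺/Cd), Au³⁺/Au serves as the cathode.
E°cell = E°cat − E°an = +1.491 − (−0.399) = +1.890 V; n = 6.
For the overall reaction 2 Au^3+(aq) + 3 Cd(s) → 2 Au(s) + 3 Cd^2+(aq), Q = [Cd^2+(aq)]^3 / [Au^3+(aq)]^2 = 91, giving log Q = 1.959.
E = E° − (0.0592/n)·log Q = +1.890 − (0.0592/6)(1.959) = +1.871 V.

+1.871 V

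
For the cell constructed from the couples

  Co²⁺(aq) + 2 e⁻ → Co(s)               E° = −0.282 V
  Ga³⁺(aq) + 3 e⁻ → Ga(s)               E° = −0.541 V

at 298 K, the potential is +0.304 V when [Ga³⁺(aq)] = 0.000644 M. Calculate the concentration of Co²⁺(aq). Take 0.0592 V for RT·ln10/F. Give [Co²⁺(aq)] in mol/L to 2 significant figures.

0.25 M

Co²⁺/Co is the cathode (higher E°); E°cell = −0.282 − (−0.541) = +0.259 V with n = 6.
From the Nernst equation, log Q = n(E° − E)/0.0592 = 6·(+0.259 − (+0.304))/0.0592 = −4.561.
Balancing electrons gives 3 Co²⁺(aq) + 2 Ga(s) → 3 Co(s) + 2 Ga³⁺(aq); thus Q = [Ga³⁺(aq)]^2 / [Co²⁺(aq)]^3.
Isolating [Co²⁺(aq)] in Q = 10^{−4.561} yields log [Co²⁺(aq)] = −0.607, i.e. 0.25 M.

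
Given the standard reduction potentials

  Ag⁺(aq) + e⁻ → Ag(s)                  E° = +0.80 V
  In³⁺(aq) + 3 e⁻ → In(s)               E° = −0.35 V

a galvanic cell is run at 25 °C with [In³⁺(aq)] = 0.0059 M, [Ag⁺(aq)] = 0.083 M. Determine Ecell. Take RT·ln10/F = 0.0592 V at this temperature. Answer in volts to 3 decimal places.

Since E°(Ag⁺/Ag) > E°(In³⁺/In), Ag⁺/Ag serves as the cathode.
E°cell = +0.80 − (−0.35) = +1.15 V, with n = 3 electrons transferred.
The balanced reaction is 3 Ag⁺(aq) + In(s) → 3 Ag(s) + In³⁺(aq), so Q = [In³⁺(aq)] / [Ag⁺(aq)]^3 = 10.3 and log Q = 1.014.
By the Nernst equation, E = +1.15 − (0.0592/3)·(1.014) = +1.130 V.

+1.130 V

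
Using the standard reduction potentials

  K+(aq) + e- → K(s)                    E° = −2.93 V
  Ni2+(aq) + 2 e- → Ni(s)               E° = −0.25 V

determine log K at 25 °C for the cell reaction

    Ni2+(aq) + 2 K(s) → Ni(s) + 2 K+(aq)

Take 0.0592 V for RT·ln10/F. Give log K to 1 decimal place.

The Ni²⁺/Ni couple is reduced (cathode); E°cell = −0.25 − (−2.93) = +2.68 V with n = 2.
At equilibrium E = 0, so log K = nE°cell / 0.0592 = (2)(+2.68) / 0.0592 = 90.5.

log K = 90.5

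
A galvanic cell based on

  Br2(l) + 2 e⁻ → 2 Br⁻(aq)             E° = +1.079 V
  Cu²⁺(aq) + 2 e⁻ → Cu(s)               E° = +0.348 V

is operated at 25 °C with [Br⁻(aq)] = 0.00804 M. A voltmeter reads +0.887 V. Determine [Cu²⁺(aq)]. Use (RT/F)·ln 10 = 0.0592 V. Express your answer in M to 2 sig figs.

0.083 M

With Br₂/Br⁻ at the cathode and Cu²⁺/Cu at the anode, E°cell = +1.079 − (+0.348) = +0.731 V (n = 2).
Rearranging E = E° − (0.0592/n)·log Q gives log Q = 2(+0.731 − (+0.887))/0.0592 = −5.270.
The balanced reaction is Br2(l) + Cu(s) → 2 Br⁻(aq) + Cu²⁺(aq), so Q = [Br⁻(aq)]^2·[Cu²⁺(aq)].
Substituting the known concentrations and solving, log [Cu²⁺(aq)] = −1.081 and [Cu²⁺(aq)] = 0.083 M.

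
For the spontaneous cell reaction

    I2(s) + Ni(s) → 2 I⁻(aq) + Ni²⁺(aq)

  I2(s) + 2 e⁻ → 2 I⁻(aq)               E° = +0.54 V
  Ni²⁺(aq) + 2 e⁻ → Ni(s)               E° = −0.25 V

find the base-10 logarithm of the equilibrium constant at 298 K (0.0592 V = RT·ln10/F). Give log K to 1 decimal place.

log K = 26.7

The I₂/I⁻ couple is reduced (cathode); E°cell = +0.54 − (−0.25) = +0.79 V with n = 2.
At equilibrium E = 0, so log K = nE°cell / 0.0592 = (2)(+0.79) / 0.0592 = 26.7.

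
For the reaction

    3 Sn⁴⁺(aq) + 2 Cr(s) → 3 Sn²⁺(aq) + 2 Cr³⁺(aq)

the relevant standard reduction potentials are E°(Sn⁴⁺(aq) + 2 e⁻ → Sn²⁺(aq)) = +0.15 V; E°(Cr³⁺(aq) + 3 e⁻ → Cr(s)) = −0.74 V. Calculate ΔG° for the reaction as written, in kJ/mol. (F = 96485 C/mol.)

In the reaction as written Sn⁴⁺(aq) is reduced, so the Sn⁴⁺/Sn²⁺ couple is the cathode and Cr³⁺/Cr is the anode.
E°cell = +0.15 − (−0.74) = +0.89 V; balancing electrons gives n = 6.
ΔG° = −nFE°cell = −(6)(96485)(+0.89) J/mol = −515 kJ/mol.

−515 kJ/mol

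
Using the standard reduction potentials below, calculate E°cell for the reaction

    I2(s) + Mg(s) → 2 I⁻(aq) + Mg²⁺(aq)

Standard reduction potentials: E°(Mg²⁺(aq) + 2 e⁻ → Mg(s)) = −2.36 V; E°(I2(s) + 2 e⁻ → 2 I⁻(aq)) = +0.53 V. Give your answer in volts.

+2.89 V

I2(s) gains electrons, so the I₂/I⁻ couple is the cathode; the Mg²⁺/Mg couple is the anode.
E°cell = E°(cathode) − E°(anode) = +0.53 − (−2.36) = +2.89 V.
The positive value indicates the reaction is spontaneous as written.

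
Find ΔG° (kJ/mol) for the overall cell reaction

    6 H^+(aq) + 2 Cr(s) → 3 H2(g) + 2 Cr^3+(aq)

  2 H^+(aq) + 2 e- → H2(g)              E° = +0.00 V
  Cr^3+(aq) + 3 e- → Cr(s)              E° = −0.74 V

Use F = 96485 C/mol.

In the reaction as written H^+(aq) is reduced, so the 2H⁺/H₂ couple is the cathode and Cr³⁺/Cr is the anode.
E°cell = +0.00 − (−0.74) = +0.74 V; balancing electrons gives n = 6.
ΔG° = −nFE°cell = −(6)(96485)(+0.74) J/mol = −428 kJ/mol.

−428 kJ/mol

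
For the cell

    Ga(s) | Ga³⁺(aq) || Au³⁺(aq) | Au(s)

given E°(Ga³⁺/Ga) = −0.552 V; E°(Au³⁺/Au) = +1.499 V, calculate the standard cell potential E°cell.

+2.051 V

By convention the left-hand electrode in cell notation is the anode (oxidation) and the right-hand electrode is the cathode (reduction).
E°cell = E°(right) − E°(left) = +1.499 − (−0.552) = +2.051 V.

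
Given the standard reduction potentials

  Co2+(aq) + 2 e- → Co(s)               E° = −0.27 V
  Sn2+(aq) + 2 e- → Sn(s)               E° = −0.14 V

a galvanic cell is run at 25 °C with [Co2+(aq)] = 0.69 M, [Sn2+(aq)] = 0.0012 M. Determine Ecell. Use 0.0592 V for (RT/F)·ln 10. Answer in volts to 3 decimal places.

+0.048 V

The Sn²⁺/Sn couple has the more positive E°, so it is the cathode; Co²⁺/Co is the anode.
The standard potential is −0.14 − (−0.27) = +0.13 V and the balanced reaction transfers n = 2 electrons.
The balanced reaction is Sn2+(aq) + Co(s) → Sn(s) + Co2+(aq), so Q = [Co2+(aq)] / [Sn2+(aq)] = 575 and log Q = 2.760.
By the Nernst equation, E = +0.13 − (0.0592/2)·(2.760) = +0.048 V.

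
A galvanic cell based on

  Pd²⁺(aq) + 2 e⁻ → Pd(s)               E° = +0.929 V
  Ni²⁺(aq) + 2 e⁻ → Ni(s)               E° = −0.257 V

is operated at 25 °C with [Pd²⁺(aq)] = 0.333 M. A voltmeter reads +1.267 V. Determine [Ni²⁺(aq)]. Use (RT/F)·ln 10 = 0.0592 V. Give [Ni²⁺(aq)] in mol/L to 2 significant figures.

The Pd²⁺/Pd couple has the larger reduction potential, so it is the cathode: E°cell = +0.929 − (−0.257) = +1.186 V and n = 2.
Rearranging E = E° − (0.0592/n)·log Q gives log Q = 2(+1.186 − (+1.267))/0.0592 = −2.736.
For Pd²⁺(aq) + Ni(s) → Pd(s) + Ni²⁺(aq), the reaction quotient is Q = [Ni²⁺(aq)] / [Pd²⁺(aq)].
Isolating [Ni²⁺(aq)] in Q = 10^{−2.736} yields log [Ni²⁺(aq)] = −3.214, i.e. 0.00061 M.

0.00061 M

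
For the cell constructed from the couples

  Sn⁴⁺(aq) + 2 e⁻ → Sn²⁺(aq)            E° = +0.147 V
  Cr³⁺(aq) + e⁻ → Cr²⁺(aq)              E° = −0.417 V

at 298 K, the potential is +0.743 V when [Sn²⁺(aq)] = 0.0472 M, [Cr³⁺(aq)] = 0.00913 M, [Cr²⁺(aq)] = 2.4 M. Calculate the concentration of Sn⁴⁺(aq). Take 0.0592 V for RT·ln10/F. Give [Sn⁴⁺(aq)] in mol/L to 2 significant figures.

The Sn⁴⁺/Sn²⁺ couple has the larger reduction potential, so it is the cathode: E°cell = +0.147 − (−0.417) = +0.564 V and n = 2.
Since E = E° − (0.0592/n)·log Q, log Q = n(E° − E)/0.0592 = −6.047.
The balanced reaction is Sn⁴⁺(aq) + 2 Cr²⁺(aq) → Sn²⁺(aq) + 2 Cr³⁺(aq), so Q = ([Sn²⁺(aq)]·[Cr³⁺(aq)]^2) / ([Sn⁴⁺(aq)]·[Cr²⁺(aq)]^2).
Isolating [Sn⁴⁺(aq)] in Q = 10^{−6.047} yields log [Sn⁴⁺(aq)] = −0.119, i.e. 0.76 M.

0.76 M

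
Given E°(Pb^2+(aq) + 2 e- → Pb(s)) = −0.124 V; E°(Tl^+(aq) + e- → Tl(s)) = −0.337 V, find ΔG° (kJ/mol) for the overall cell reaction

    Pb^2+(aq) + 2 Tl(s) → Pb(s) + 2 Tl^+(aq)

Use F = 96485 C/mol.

In the reaction as written Pb^2+(aq) is reduced, so the Pb²⁺/Pb couple is the cathode and Tl⁺/Tl is the anode.
E°cell = −0.124 − (−0.337) = +0.213 V; balancing electrons gives n = 2.
ΔG° = −nFE°cell = −(2)(96485)(+0.213) J/mol = −41.1 kJ/mol.

−41.1 kJ/mol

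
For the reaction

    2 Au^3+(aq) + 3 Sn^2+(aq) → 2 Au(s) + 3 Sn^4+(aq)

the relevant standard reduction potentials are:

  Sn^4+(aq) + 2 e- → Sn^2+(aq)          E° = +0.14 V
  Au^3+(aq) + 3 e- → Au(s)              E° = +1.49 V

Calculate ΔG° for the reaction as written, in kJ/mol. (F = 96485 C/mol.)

−782 kJ/mol

In the reaction as written Au^3+(aq) is reduced, so the Au³⁺/Au couple is the cathode and Sn⁴⁺/Sn²⁺ is the anode.
E°cell = +1.49 − (+0.14) = +1.35 V; balancing electrons gives n = 6.
ΔG° = −nFE°cell = −(6)(96485)(+1.35) J/mol = −782 kJ/mol.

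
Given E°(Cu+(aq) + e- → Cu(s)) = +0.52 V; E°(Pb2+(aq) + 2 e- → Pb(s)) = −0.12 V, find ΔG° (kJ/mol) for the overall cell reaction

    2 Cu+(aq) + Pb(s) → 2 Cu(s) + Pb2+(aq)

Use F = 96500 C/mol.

−124 kJ/mol

In the reaction as written Cu+(aq) is reduced, so the Cu⁺/Cu couple is the cathode and Pb²⁺/Pb is the anode.
E°cell = +0.52 − (−0.12) = +0.64 V; balancing electrons gives n = 2.
ΔG° = −nFE°cell = −(2)(96500)(+0.64) J/mol = −124 kJ/mol.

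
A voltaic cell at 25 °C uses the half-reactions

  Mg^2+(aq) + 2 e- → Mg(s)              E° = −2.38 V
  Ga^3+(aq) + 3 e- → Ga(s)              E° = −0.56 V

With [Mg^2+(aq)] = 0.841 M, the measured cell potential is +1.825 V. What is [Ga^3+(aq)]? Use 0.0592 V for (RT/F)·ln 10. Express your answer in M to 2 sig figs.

Ga³⁺/Ga is the cathode (higher E°); E°cell = −0.56 − (−2.38) = +1.82 V with n = 6.
Since E = E° − (0.0592/n)·log Q, log Q = n(E° − E)/0.0592 = −0.507.
The balanced reaction is 2 Ga^3+(aq) + 3 Mg(s) → 2 Ga(s) + 3 Mg^2+(aq), so Q = [Mg^2+(aq)]^3 / [Ga^3+(aq)]^2.
Solving for the unknown gives log [Ga^3+(aq)] = 0.141, so [Ga^3+(aq)] ≈ 1.4 M.

1.4 M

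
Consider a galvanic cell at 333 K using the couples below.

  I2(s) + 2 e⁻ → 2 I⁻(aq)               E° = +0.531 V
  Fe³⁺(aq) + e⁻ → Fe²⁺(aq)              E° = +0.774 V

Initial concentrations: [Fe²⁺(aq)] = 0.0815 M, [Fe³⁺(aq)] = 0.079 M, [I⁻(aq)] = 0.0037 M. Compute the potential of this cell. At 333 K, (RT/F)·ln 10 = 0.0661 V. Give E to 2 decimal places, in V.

+0.08 V

Since E°(Fe³⁺/Fe²⁺) > E°(I₂/I⁻), Fe³⁺/Fe²⁺ serves as the cathode.
The standard potential is +0.774 − (+0.531) = +0.243 V and the balanced reaction transfers n = 2 electrons.
Balancing gives 2 Fe³⁺(aq) + 2 I⁻(aq) → 2 Fe²⁺(aq) + I2(s); hence Q = [Fe²⁺(aq)]^2 / ([Fe³⁺(aq)]^2·[I⁻(aq)]^2) = 7.77×10^4 (log Q = 4.891).
By the Nernst equation, E = +0.243 − (0.0661/2)·(4.891) = +0.08 V.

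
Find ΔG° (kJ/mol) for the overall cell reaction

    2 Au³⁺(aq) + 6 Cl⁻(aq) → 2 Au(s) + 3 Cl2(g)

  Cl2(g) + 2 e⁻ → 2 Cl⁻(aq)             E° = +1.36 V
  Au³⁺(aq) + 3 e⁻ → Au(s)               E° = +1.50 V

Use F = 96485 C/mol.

−81.0 kJ/mol

In the reaction as written Au³⁺(aq) is reduced, so the Au³⁺/Au couple is the cathode and Cl₂/Cl⁻ is the anode.
E°cell = +1.50 − (+1.36) = +0.14 V; balancing electrons gives n = 6.
ΔG° = −nFE°cell = −(6)(96485)(+0.14) J/mol = −81.0 kJ/mol.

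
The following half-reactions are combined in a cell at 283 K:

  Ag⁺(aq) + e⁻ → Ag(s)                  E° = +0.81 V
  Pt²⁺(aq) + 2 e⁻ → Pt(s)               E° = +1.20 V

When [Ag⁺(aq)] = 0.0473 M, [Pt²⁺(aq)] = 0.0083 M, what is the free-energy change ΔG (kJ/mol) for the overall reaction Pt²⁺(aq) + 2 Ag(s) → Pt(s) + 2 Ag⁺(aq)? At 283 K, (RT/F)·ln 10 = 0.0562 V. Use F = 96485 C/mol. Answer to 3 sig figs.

The standard cell potential is +1.20 − (+0.81) = +0.39 V, with n = 2 electrons in the balanced equation.
The reaction quotient is [Ag⁺(aq)]^2 / [Pt²⁺(aq)] = 0.27; by Nernst, E = +0.39 − (0.0562/2)(−0.569) = +0.4060 V.
Then ΔG = −nFE = −2 × 96485 × +0.4060 J/mol = −78.3 kJ/mol.

−78.3 kJ/mol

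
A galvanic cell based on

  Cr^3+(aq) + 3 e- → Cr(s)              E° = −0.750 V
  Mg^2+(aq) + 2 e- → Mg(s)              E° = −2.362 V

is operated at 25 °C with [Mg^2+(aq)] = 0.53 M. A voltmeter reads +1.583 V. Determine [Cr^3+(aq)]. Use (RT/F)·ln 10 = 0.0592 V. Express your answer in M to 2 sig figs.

0.013 M

Cr³⁺/Cr is the cathode (higher E°); E°cell = −0.750 − (−2.362) = +1.612 V with n = 6.
Since E = E° − (0.0592/n)·log Q, log Q = n(E° − E)/0.0592 = 2.939.
Balancing electrons gives 2 Cr^3+(aq) + 3 Mg(s) → 2 Cr(s) + 3 Mg^2+(aq); thus Q = [Mg^2+(aq)]^3 / [Cr^3+(aq)]^2.
Substituting the known concentrations and solving, log [Cr^3+(aq)] = −1.883 and [Cr^3+(aq)] = 0.013 M.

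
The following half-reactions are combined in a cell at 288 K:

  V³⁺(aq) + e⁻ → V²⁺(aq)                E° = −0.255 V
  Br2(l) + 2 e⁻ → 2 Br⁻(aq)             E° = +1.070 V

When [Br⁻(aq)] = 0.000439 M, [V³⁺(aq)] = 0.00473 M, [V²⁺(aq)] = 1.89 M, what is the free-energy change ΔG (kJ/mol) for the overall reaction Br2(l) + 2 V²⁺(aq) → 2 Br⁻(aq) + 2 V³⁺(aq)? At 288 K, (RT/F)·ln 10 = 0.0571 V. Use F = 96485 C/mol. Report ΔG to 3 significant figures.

With Br₂/Br⁻ reduced at the cathode, E°cell = +1.070 − (−0.255) = +1.325 V and n = 2.
Q = ([Br⁻(aq)]^2·[V³⁺(aq)]^2) / [V²⁺(aq)]^2 = 1.21×10^−12, so log Q = −11.918 and E = +1.325 − (0.0571/2)(−11.918) = +1.6653 V.
ΔG = −nFE = −(2)(96485)(+1.6653) J/mol = −321 kJ/mol.

−321 kJ/mol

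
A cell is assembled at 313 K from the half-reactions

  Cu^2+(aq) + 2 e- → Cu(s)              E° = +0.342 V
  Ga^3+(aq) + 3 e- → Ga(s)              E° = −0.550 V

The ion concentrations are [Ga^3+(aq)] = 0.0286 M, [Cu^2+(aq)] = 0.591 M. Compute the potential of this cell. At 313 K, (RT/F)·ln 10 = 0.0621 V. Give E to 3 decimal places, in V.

The Cu²⁺/Cu couple has the more positive E°, so it is the cathode; Ga³⁺/Ga is the anode.
E°cell = +0.342 − (−0.550) = +0.892 V, with n = 6 electrons transferred.
Balancing gives 3 Cu^2+(aq) + 2 Ga(s) → 3 Cu(s) + 2 Ga^3+(aq); hence Q = [Ga^3+(aq)]^2 / [Cu^2+(aq)]^3 = 0.00396 (log Q = −2.402).
E = E° − (0.0621/n)·log Q = +0.892 − (0.0621/6)(−2.402) = +0.917 V.

+0.917 V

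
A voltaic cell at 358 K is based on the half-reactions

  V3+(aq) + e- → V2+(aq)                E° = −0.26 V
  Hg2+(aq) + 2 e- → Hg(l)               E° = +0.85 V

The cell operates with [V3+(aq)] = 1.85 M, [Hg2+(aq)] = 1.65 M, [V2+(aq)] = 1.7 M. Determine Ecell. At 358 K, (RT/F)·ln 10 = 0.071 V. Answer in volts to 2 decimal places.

+1.12 V

Hg²⁺/Hg is reduced (cathode, E° = +0.85 V) and V³⁺/V²⁺ is oxidized (anode).
E°cell = E°cat − E°an = +0.85 − (−0.26) = +1.11 V; n = 2.
Balancing gives Hg2+(aq) + 2 V2+(aq) → Hg(l) + 2 V3+(aq); hence Q = [V3+(aq)]^2 / ([Hg2+(aq)]·[V2+(aq)]^2) = 0.718 (log Q = −0.144).
E = E° − (0.071/n)·log Q = +1.11 − (0.071/2)(−0.144) = +1.12 V.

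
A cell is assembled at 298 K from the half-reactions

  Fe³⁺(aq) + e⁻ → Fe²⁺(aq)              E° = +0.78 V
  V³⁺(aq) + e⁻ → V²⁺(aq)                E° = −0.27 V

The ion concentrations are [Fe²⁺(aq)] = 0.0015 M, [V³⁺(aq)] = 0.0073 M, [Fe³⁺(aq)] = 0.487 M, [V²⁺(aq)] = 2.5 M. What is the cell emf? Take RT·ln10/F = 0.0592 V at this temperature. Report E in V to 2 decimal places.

+1.35 V

Fe³⁺/Fe²⁺ is reduced (cathode, E° = +0.78 V) and V³⁺/V²⁺ is oxidized (anode).
E°cell = E°cat − E°an = +0.78 − (−0.27) = +1.05 V; n = 1.
For the overall reaction Fe³⁺(aq) + V²⁺(aq) → Fe²⁺(aq) + V³⁺(aq), Q = ([Fe²⁺(aq)]·[V³⁺(aq)]) / ([Fe³⁺(aq)]·[V²⁺(aq)]) = 8.99×10^−6, giving log Q = −5.046.
Applying E = E° − (RT ln10/nF)·log Q gives +1.05 − (0.0592/1)(−5.046) = +1.35 V.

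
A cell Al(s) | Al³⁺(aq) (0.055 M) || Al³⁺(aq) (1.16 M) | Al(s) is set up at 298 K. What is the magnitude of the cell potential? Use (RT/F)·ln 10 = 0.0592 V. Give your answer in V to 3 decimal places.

0.026 V

For a concentration cell E°cell = 0, since both electrodes use the same couple.
The compartment with the higher Al³⁺(aq) concentration (1.16 M) acts as the cathode; ions are reduced there and produced at the dilute (0.055 M) anode.
With n = 3, Ecell = −(0.0592/3)·log([dilute]/[conc]) = −(0.0592/3)·log(0.055/1.16) = +0.026 V.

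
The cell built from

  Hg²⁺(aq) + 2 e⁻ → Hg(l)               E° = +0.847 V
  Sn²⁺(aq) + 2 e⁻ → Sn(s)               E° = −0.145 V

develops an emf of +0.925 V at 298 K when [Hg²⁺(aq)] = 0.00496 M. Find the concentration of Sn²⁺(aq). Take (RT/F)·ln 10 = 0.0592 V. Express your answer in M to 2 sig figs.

With Hg²⁺/Hg at the cathode and Sn²⁺/Sn at the anode, E°cell = +0.847 − (−0.145) = +0.992 V (n = 2).
From the Nernst equation, log Q = n(E° − E)/0.0592 = 2·(+0.992 − (+0.925))/0.0592 = 2.264.
The balanced reaction is Hg²⁺(aq) + Sn(s) → Hg(l) + Sn²⁺(aq), so Q = [Sn²⁺(aq)] / [Hg²⁺(aq)].
Isolating [Sn²⁺(aq)] in Q = 10^{2.264} yields log [Sn²⁺(aq)] = −0.041, i.e. 0.91 M.

0.91 M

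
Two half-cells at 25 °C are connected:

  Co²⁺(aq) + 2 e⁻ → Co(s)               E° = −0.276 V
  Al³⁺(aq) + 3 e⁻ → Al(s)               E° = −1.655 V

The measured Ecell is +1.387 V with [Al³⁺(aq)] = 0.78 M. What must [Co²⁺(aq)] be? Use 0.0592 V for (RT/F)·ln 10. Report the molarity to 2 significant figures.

1.6 M

Co²⁺/Co is the cathode (higher E°); E°cell = −0.276 − (−1.655) = +1.379 V with n = 6.
From the Nernst equation, log Q = n(E° − E)/0.0592 = 6·(+1.379 − (+1.387))/0.0592 = −0.811.
For 3 Co²⁺(aq) + 2 Al(s) → 3 Co(s) + 2 Al³⁺(aq), the reaction quotient is Q = [Al³⁺(aq)]^2 / [Co²⁺(aq)]^3.
Substituting the known concentrations and solving, log [Co²⁺(aq)] = 0.198 and [Co²⁺(aq)] = 1.6 M.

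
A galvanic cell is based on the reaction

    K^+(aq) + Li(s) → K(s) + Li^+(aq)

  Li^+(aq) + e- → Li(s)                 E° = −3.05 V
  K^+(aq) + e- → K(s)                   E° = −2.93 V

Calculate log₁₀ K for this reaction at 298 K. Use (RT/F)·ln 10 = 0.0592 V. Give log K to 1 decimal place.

log K = 2.0

The K⁺/K couple is reduced (cathode); E°cell = −2.93 − (−3.05) = +0.12 V with n = 1.
At equilibrium E = 0, so log K = nE°cell / 0.0592 = (1)(+0.12) / 0.0592 = 2.0.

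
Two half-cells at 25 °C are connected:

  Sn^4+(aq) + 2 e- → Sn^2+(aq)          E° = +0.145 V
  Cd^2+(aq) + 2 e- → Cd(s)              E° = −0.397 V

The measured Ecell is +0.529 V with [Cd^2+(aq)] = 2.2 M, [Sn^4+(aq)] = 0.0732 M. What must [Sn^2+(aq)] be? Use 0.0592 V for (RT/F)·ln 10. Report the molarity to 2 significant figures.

With Sn⁴⁺/Sn²⁺ at the cathode and Cd²⁺/Cd at the anode, E°cell = +0.145 − (−0.397) = +0.542 V (n = 2).
Since E = E° − (0.0592/n)·log Q, log Q = n(E° − E)/0.0592 = 0.439.
The balanced reaction is Sn^4+(aq) + Cd(s) → Sn^2+(aq) + Cd^2+(aq), so Q = ([Sn^2+(aq)]·[Cd^2+(aq)]) / [Sn^4+(aq)].
Substituting the known concentrations and solving, log [Sn^2+(aq)] = −1.039 and [Sn^2+(aq)] = 0.091 M.

0.091 M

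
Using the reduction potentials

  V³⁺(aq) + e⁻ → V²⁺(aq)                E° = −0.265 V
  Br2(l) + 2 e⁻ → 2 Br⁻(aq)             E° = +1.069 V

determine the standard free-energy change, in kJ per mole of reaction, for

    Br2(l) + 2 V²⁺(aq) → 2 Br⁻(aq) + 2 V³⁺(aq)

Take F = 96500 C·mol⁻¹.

−257 kJ/mol

In the reaction as written Br2(l) is reduced, so the Br₂/Br⁻ couple is the cathode and V³⁺/V²⁺ is the anode.
E°cell = +1.069 − (−0.265) = +1.334 V; balancing electrons gives n = 2.
ΔG° = −nFE°cell = −(2)(96500)(+1.334) J/mol = −257 kJ/mol.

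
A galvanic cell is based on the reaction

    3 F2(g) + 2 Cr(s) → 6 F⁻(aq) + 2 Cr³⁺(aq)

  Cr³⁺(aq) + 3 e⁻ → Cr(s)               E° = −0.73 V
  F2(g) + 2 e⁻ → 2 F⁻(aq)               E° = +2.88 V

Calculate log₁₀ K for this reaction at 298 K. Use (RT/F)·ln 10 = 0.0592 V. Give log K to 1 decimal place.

log K = 365.9

The F₂/F⁻ couple is reduced (cathode); E°cell = +2.88 − (−0.73) = +3.61 V with n = 6.
At equilibrium E = 0, so log K = nE°cell / 0.0592 = (6)(+3.61) / 0.0592 = 365.9.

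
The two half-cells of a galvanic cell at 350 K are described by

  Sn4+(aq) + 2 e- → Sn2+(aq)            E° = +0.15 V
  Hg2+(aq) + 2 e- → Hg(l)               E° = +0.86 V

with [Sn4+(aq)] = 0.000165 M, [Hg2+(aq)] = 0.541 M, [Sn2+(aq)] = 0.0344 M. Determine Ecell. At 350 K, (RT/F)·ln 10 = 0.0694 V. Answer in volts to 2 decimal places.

+0.78 V

Since E°(Hg²⁺/Hg) > E°(Sn⁴⁺/Sn²⁺), Hg²⁺/Hg serves as the cathode.
E°cell = E°cat − E°an = +0.86 − (+0.15) = +0.71 V; n = 2.
The balanced reaction is Hg2+(aq) + Sn2+(aq) → Hg(l) + Sn4+(aq), so Q = [Sn4+(aq)] / ([Hg2+(aq)]·[Sn2+(aq)]) = 0.00887 and log Q = −2.052.
Applying E = E° − (RT ln10/nF)·log Q gives +0.71 − (0.0694/2)(−2.052) = +0.78 V.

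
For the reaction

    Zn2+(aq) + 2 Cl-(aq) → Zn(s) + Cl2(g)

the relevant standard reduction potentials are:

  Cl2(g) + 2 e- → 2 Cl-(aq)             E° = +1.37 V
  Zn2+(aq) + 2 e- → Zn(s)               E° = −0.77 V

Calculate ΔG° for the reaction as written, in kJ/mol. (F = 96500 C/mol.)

+413 kJ/mol

In the reaction as written Zn2+(aq) is reduced, so the Zn²⁺/Zn couple is the cathode and Cl₂/Cl⁻ is the anode.
E°cell = −0.77 − (+1.37) = −2.14 V; balancing electrons gives n = 2.
ΔG° = −nFE°cell = −(2)(96500)(−2.14) J/mol = +413 kJ/mol.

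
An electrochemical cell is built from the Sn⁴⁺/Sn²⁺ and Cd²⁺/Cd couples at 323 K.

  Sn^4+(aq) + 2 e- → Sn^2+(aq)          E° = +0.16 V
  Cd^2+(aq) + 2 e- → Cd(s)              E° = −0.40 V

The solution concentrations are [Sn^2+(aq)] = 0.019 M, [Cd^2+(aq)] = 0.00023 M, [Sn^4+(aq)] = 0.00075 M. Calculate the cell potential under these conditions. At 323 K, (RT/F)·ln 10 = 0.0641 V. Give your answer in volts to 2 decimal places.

+0.63 V

The Sn⁴⁺/Sn²⁺ couple has the more positive E°, so it is the cathode; Cd²⁺/Cd is the anode.
E°cell = +0.16 − (−0.40) = +0.56 V, with n = 2 electrons transferred.
Balancing gives Sn^4+(aq) + Cd(s) → Sn^2+(aq) + Cd^2+(aq); hence Q = ([Sn^2+(aq)]·[Cd^2+(aq)]) / [Sn^4+(aq)] = 0.00583 (log Q = −2.235).
Applying E = E° − (RT ln10/nF)·log Q gives +0.56 − (0.0641/2)(−2.235) = +0.63 V.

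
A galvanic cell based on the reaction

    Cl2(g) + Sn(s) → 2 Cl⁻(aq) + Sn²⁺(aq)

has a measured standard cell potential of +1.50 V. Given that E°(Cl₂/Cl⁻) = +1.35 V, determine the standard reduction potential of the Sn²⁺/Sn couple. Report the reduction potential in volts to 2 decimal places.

−0.15 V

In the reaction as written the Cl₂/Cl⁻ couple is reduced (cathode) and Sn²⁺/Sn is oxidized (anode), so E°cell = E°(Cl₂/Cl⁻) − E°(Sn²⁺/Sn).
E°(Sn²⁺/Sn) = E°(cathode) − E°cell = +1.35 − (+1.50) = −0.15 V.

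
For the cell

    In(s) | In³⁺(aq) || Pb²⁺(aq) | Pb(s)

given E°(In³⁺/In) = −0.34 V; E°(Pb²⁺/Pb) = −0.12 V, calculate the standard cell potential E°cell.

+0.22 V

By convention the left-hand electrode in cell notation is the anode (oxidation) and the right-hand electrode is the cathode (reduction).
E°cell = E°(right) − E°(left) = −0.12 − (−0.34) = +0.22 V.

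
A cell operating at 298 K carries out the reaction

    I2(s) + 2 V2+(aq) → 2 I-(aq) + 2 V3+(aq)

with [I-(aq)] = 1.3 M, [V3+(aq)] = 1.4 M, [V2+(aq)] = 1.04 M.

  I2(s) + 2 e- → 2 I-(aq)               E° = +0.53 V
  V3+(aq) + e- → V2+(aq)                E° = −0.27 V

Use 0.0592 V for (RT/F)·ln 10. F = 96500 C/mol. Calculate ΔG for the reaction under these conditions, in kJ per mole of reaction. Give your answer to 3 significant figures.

−152 kJ/mol

With I₂/I⁻ reduced at the cathode, E°cell = +0.53 − (−0.27) = +0.80 V and n = 2.
Here Q = ([I-(aq)]^2·[V3+(aq)]^2) / [V2+(aq)]^2 = 3.06 (log Q = 0.486), giving E = +0.80 − (0.0592/2)·(0.486) = +0.7856 V.
Finally ΔG = −nFE = −(2)(96500 C/mol)(+0.7856 V) = −152 kJ/mol.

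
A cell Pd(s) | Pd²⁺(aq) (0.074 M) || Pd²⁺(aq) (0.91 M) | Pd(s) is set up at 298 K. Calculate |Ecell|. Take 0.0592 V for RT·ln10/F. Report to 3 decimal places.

For a concentration cell E°cell = 0, since both electrodes use the same couple.
The compartment with the higher Pd²⁺(aq) concentration (0.91 M) acts as the cathode; ions are reduced there and produced at the dilute (0.074 M) anode.
With n = 2, Ecell = −(0.0592/2)·log([dilute]/[conc]) = −(0.0592/2)·log(0.074/0.91) = +0.032 V.

0.032 V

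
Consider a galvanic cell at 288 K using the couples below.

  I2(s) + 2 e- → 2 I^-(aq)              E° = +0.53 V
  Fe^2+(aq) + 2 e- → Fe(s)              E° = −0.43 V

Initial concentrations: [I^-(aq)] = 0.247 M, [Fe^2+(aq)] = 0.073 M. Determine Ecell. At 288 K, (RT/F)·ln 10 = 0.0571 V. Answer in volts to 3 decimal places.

The I₂/I⁻ couple has the more positive E°, so it is the cathode; Fe²⁺/Fe is the anode.
E°cell = +0.53 − (−0.43) = +0.96 V, with n = 2 electrons transferred.
For the overall reaction I2(s) + Fe(s) → 2 I^-(aq) + Fe^2+(aq), Q = [I^-(aq)]^2·[Fe^2+(aq)] = 0.00445, giving log Q = −2.351.
By the Nernst equation, E = +0.96 − (0.0571/2)·(−2.351) = +1.027 V.

+1.027 V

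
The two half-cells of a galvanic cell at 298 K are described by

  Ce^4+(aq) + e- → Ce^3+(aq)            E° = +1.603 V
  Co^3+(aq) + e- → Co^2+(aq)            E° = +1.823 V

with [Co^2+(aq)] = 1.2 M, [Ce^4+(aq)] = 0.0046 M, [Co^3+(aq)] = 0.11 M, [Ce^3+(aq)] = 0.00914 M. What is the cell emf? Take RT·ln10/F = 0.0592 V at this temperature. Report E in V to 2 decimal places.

Co³⁺/Co²⁺ is reduced (cathode, E° = +1.823 V) and Ce⁴⁺/Ce³⁺ is oxidized (anode).
E°cell = E°cat − E°an = +1.823 − (+1.603) = +0.220 V; n = 1.
For the overall reaction Co^3+(aq) + Ce^3+(aq) → Co^2+(aq) + Ce^4+(aq), Q = ([Co^2+(aq)]·[Ce^4+(aq)]) / ([Co^3+(aq)]·[Ce^3+(aq)]) = 5.49, giving log Q = 0.740.
By the Nernst equation, E = +0.220 − (0.0592/1)·(0.740) = +0.18 V.

+0.18 V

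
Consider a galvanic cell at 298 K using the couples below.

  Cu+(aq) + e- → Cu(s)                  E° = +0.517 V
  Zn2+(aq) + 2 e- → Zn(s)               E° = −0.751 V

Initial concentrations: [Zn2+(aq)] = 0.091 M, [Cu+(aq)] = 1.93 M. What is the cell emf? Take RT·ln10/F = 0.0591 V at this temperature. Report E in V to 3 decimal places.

+1.316 V

Since E°(Cu⁺/Cu) > E°(Zn²⁺/Zn), Cu⁺/Cu serves as the cathode.
E°cell = E°cat − E°an = +0.517 − (−0.751) = +1.268 V; n = 2.
The balanced reaction is 2 Cu+(aq) + Zn(s) → 2 Cu(s) + Zn2+(aq), so Q = [Zn2+(aq)] / [Cu+(aq)]^2 = 0.0244 and log Q = −1.612.
Applying E = E° − (RT ln10/nF)·log Q gives +1.268 − (0.0591/2)(−1.612) = +1.316 V.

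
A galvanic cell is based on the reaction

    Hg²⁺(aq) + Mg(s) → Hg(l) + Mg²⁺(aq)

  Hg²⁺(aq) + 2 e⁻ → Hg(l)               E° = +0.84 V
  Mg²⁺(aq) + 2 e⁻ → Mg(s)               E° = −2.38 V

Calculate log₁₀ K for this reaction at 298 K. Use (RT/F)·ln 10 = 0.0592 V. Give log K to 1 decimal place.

log K = 108.8

The Hg²⁺/Hg couple is reduced (cathode); E°cell = +0.84 − (−2.38) = +3.22 V with n = 2.
At equilibrium E = 0, so log K = nE°cell / 0.0592 = (2)(+3.22) / 0.0592 = 108.8.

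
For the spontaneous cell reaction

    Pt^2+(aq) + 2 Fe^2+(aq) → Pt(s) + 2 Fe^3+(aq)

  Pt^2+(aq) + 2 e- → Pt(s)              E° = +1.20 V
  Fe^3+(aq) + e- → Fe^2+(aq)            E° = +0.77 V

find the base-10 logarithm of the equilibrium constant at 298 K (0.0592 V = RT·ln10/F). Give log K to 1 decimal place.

The Pt²⁺/Pt couple is reduced (cathode); E°cell = +1.20 − (+0.77) = +0.43 V with n = 2.
At equilibrium E = 0, so log K = nE°cell / 0.0592 = (2)(+0.43) / 0.0592 = 14.5.

log K = 14.5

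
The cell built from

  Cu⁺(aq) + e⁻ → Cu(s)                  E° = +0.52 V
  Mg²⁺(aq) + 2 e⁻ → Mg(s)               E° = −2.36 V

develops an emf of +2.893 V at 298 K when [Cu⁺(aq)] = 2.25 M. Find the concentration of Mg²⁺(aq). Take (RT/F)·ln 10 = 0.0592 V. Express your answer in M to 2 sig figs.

With Cu⁺/Cu at the cathode and Mg²⁺/Mg at the anode, E°cell = +0.52 − (−2.36) = +2.88 V (n = 2).
Since E = E° − (0.0592/n)·log Q, log Q = n(E° − E)/0.0592 = −0.439.
For 2 Cu⁺(aq) + Mg(s) → 2 Cu(s) + Mg²⁺(aq), the reaction quotient is Q = [Mg²⁺(aq)] / [Cu⁺(aq)]^2.
Solving for the unknown gives log [Mg²⁺(aq)] = 0.265, so [Mg²⁺(aq)] ≈ 1.8 M.

1.8 M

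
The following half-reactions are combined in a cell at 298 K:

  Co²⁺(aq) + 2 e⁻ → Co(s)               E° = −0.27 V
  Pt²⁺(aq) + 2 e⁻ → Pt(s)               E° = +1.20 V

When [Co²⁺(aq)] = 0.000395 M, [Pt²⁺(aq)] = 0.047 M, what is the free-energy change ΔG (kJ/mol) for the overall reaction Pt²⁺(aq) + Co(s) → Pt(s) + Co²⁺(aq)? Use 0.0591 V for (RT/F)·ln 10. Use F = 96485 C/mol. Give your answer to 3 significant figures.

−295 kJ/mol

With Pt²⁺/Pt reduced at the cathode, E°cell = +1.20 − (−0.27) = +1.47 V and n = 2.
The reaction quotient is [Co²⁺(aq)] / [Pt²⁺(aq)] = 0.0084; by Nernst, E = +1.47 − (0.0591/2)(−2.076) = +1.5313 V.
Then ΔG = −nFE = −2 × 96485 × +1.5313 J/mol = −295 kJ/mol.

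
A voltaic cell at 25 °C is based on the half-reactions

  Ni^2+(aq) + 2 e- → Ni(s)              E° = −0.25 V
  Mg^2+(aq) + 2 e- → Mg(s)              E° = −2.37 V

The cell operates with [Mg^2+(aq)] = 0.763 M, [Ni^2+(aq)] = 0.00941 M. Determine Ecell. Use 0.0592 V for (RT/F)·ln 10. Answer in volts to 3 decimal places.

Since E°(Ni²⁺/Ni) > E°(Mg²⁺/Mg), Ni²⁺/Ni serves as the cathode.
The standard potential is −0.25 − (−2.37) = +2.12 V and the balanced reaction transfers n = 2 electrons.
Balancing gives Ni^2+(aq) + Mg(s) → Ni(s) + Mg^2+(aq); hence Q = [Mg^2+(aq)] / [Ni^2+(aq)] = 81.1 (log Q = 1.909).
Applying E = E° − (RT ln10/nF)·log Q gives +2.12 − (0.0592/2)(1.909) = +2.063 V.

+2.063 V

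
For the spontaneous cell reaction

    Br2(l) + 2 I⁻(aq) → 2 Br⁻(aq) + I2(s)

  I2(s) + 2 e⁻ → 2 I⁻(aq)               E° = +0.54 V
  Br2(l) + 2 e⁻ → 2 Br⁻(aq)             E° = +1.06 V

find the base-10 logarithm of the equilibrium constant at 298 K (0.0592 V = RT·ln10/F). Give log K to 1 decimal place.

log K = 17.6

The Br₂/Br⁻ couple is reduced (cathode); E°cell = +1.06 − (+0.54) = +0.52 V with n = 2.
At equilibrium E = 0, so log K = nE°cell / 0.0592 = (2)(+0.52) / 0.0592 = 17.6.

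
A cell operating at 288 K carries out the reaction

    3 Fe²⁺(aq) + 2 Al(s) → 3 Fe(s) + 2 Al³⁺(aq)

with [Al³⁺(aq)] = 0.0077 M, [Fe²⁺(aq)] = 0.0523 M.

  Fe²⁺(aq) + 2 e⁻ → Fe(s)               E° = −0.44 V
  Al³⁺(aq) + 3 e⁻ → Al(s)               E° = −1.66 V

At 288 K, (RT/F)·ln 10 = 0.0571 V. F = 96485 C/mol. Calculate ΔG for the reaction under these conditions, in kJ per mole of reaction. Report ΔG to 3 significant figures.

−708 kJ/mol

With Fe²⁺/Fe reduced at the cathode, E°cell = −0.44 − (−1.66) = +1.22 V and n = 6.
Here Q = [Al³⁺(aq)]^2 / [Fe²⁺(aq)]^3 = 0.414 (log Q = −0.383), giving E = +1.22 − (0.0571/6)·(−0.383) = +1.2236 V.
Then ΔG = −nFE = −6 × 96485 × +1.2236 J/mol = −708 kJ/mol.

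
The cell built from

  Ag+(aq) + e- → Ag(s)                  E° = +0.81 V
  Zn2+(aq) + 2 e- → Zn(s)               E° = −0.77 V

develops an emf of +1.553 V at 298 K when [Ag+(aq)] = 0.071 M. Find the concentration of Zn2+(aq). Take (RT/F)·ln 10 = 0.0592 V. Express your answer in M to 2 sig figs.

0.041 M

Ag⁺/Ag is the cathode (higher E°); E°cell = +0.81 − (−0.77) = +1.58 V with n = 2.
Since E = E° − (0.0592/n)·log Q, log Q = n(E° − E)/0.0592 = 0.912.
The balanced reaction is 2 Ag+(aq) + Zn(s) → 2 Ag(s) + Zn2+(aq), so Q = [Zn2+(aq)] / [Ag+(aq)]^2.
Solving for the unknown gives log [Zn2+(aq)] = −1.385, so [Zn2+(aq)] ≈ 0.041 M.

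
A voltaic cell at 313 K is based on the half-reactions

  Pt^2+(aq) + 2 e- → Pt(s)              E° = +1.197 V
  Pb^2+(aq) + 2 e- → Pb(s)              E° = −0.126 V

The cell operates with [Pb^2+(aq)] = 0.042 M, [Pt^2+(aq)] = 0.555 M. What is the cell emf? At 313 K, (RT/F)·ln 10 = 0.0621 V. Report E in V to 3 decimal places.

The Pt²⁺/Pt couple has the more positive E°, so it is the cathode; Pb²⁺/Pb is the anode.
E°cell = +1.197 − (−0.126) = +1.323 V, with n = 2 electrons transferred.
For the overall reaction Pt^2+(aq) + Pb(s) → Pt(s) + Pb^2+(aq), Q = [Pb^2+(aq)] / [Pt^2+(aq)] = 0.0757, giving log Q = −1.121.
E = E° − (0.0621/n)·log Q = +1.323 − (0.0621/2)(−1.121) = +1.358 V.

+1.358 V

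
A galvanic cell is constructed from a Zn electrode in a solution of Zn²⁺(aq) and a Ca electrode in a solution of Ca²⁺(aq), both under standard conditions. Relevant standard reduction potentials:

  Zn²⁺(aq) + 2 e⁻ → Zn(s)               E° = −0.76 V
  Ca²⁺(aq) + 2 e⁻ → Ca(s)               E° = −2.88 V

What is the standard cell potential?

Of the two couples in this cell, the one with the more positive reduction potential is reduced at the cathode: here that is Zn²⁺/Zn (−0.76 V); Ca²⁺/Ca (−2.88 V) is the anode.
E°cell = E°(cathode) − E°(anode) = −0.76 − (−2.88) = +2.12 V.

+2.12 V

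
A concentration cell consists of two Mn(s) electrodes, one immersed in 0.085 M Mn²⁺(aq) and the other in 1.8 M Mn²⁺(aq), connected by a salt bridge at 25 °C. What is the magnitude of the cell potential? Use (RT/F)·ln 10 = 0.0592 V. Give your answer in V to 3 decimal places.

For a concentration cell E°cell = 0, since both electrodes use the same couple.
The compartment with the higher Mn²⁺(aq) concentration (1.8 M) acts as the cathode; ions are reduced there and produced at the dilute (0.085 M) anode.
With n = 2, Ecell = −(0.0592/2)·log([dilute]/[conc]) = −(0.0592/2)·log(0.085/1.8) = +0.039 V.

0.039 V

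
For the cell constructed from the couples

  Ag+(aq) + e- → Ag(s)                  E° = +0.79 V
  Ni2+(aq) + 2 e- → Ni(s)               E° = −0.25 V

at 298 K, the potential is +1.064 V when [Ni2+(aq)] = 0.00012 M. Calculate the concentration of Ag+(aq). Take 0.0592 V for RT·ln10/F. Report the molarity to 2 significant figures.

The Ag⁺/Ag couple has the larger reduction potential, so it is the cathode: E°cell = +0.79 − (−0.25) = +1.04 V and n = 2.
From the Nernst equation, log Q = n(E° − E)/0.0592 = 2·(+1.04 − (+1.064))/0.0592 = −0.811.
Balancing electrons gives 2 Ag+(aq) + Ni(s) → 2 Ag(s) + Ni2+(aq); thus Q = [Ni2+(aq)] / [Ag+(aq)]^2.
Isolating [Ag+(aq)] in Q = 10^{−0.811} yields log [Ag+(aq)] = −1.555, i.e. 0.028 M.

0.028 M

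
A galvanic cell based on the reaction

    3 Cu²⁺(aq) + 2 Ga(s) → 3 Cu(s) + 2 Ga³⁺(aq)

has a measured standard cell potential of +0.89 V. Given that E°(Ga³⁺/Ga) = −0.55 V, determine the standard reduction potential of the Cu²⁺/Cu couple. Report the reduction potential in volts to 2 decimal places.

In the reaction as written the Cu²⁺/Cu couple is reduced (cathode) and Ga³⁺/Ga is oxidized (anode), so E°cell = E°(Cu²⁺/Cu) − E°(Ga³⁺/Ga).
E°(Cu²⁺/Cu) = E°cell + E°(anode) = +0.89 + (−0.55) = +0.34 V.

+0.34 V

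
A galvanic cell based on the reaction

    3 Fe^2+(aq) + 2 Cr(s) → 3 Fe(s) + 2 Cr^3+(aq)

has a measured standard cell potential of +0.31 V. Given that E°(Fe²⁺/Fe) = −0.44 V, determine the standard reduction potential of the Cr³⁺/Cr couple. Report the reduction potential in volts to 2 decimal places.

In the reaction as written the Fe²⁺/Fe couple is reduced (cathode) and Cr³⁺/Cr is oxidized (anode), so E°cell = E°(Fe²⁺/Fe) − E°(Cr³⁺/Cr).
E°(Cr³⁺/Cr) = E°(cathode) − E°cell = −0.44 − (+0.31) = −0.75 V.

−0.75 V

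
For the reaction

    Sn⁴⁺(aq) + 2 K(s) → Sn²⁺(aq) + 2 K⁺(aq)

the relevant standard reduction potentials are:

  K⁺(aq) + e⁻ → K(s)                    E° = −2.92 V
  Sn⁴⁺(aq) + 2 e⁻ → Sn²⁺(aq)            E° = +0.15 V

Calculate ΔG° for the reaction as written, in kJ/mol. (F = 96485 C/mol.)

In the reaction as written Sn⁴⁺(aq) is reduced, so the Sn⁴⁺/Sn²⁺ couple is the cathode and K⁺/K is the anode.
E°cell = +0.15 − (−2.92) = +3.07 V; balancing electrons gives n = 2.
ΔG° = −nFE°cell = −(2)(96485)(+3.07) J/mol = −592 kJ/mol.

−592 kJ/mol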